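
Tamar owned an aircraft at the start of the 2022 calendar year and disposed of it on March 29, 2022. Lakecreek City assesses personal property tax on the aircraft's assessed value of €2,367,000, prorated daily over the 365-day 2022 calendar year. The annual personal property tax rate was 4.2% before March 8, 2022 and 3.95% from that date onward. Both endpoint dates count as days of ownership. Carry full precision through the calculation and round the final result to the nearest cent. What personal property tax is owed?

€23,611.64

January 1 – March 7, 2022: 66 days at 4.2% → €2,367,000 × 4.2% × 66/365 = €17,976.2301
March 8 – March 29, 2022: 22 days at 3.95% → €2,367,000 × 3.95% × 22/365 = €5,635.4055
Total = €23,611.6356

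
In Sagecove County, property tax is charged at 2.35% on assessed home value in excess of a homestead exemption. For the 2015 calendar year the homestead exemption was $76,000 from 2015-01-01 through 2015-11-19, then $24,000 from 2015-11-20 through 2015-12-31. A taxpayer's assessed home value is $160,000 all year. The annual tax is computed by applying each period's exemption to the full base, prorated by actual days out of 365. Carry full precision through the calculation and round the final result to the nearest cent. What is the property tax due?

2015-01-01 to 2015-11-19: 323 days, exemption $76,000 → ($160,000 − $76,000) × 2.35% × 323/365 = $1,746.8548
2015-11-20 to 2015-12-31: 42 days, exemption $24,000 → ($160,000 − $24,000) × 2.35% × 42/365 = $367.7589
Total = $2,114.6137

$2,114.61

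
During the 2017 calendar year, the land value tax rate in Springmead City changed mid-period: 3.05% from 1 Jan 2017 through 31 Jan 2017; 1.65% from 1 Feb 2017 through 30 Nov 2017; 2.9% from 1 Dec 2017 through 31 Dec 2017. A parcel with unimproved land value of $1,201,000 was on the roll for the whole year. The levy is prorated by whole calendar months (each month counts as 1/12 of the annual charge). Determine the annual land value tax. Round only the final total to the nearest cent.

$22,468.71

1 Jan – 31 Jan 2017: 1 month at 3.05% → $1,201,000 × 3.05% × 1/12 = $3,052.5417
1 Feb – 30 Nov 2017: 10 months at 1.65% → $1,201,000 × 1.65% × 10/12 = $16,513.7500
1 Dec – 31 Dec 2017: 1 month at 2.9% → $1,201,000 × 2.9% × 1/12 = $2,902.4167
Total = $22,468.7083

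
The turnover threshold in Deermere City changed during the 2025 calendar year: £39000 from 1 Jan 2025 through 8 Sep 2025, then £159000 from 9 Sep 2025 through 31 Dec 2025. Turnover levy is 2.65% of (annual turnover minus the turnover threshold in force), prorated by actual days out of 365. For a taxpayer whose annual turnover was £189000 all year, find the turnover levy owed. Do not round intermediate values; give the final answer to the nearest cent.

£2981.79

1 Jan – 8 Sep 2025: 251 days, exemption £39000 → (£189000 − £39000) × 2.65% × 251/365 = £2733.4932
9 Sep – 31 Dec 2025: 114 days, exemption £159000 → (£189000 − £159000) × 2.65% × 114/365 = £248.3014
Total = £2981.7945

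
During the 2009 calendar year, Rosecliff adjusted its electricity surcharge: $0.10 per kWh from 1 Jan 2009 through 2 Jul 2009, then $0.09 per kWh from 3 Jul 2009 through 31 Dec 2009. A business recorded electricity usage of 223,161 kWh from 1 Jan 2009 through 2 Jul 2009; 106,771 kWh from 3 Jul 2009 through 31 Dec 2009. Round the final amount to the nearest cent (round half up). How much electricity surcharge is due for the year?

$31,925.49

1 Jan – 2 Jul 2009: 223,161 kWh at $0.10/kWh → $22,316.10
3 Jul – 31 Dec 2009: 106,771 kWh at $0.09/kWh → $9,609.39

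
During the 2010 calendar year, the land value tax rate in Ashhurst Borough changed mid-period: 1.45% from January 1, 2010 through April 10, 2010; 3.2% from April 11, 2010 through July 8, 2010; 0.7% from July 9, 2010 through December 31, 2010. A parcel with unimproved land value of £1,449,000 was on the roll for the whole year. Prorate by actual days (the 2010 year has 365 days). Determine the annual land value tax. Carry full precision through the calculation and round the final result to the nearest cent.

January 1 – April 10, 2010: 100 days at 1.45% → £1,449,000 × 1.45% × 100/365 = £5,756.3014
April 11 – July 8, 2010: 89 days at 3.2% → £1,449,000 × 3.2% × 89/365 = £11,306.1699
July 9 – December 31, 2010: 176 days at 0.7% → £1,449,000 × 0.7% × 176/365 = £4,890.8712
Total = £21,953.3425

£21,953.34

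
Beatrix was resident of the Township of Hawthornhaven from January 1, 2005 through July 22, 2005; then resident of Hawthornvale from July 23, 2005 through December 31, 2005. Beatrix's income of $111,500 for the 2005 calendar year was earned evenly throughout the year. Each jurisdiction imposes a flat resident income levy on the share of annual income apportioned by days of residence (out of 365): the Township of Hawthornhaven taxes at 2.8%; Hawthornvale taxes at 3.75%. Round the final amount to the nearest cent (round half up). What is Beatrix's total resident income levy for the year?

$3,592.13

The Township of Hawthornhaven, January 1 – July 22, 2005: 203 days → $111,500 × 2.8% × 203/365 = $1,736.3452
Hawthornvale, July 23 – December 31, 2005: 162 days → $111,500 × 3.75% × 162/365 = $1,855.7877
Total = $3,592.1329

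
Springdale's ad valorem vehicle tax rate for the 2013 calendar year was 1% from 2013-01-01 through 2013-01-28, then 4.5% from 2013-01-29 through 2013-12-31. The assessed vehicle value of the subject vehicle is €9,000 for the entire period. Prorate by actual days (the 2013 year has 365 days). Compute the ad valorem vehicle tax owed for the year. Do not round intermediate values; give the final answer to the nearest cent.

€380.84

2013-01-01 to 2013-01-28: 28 days at 1% → €9,000 × 1% × 28/365 = €6.9041
2013-01-29 to 2013-12-31: 337 days at 4.5% → €9,000 × 4.5% × 337/365 = €373.9315
Total = €380.8356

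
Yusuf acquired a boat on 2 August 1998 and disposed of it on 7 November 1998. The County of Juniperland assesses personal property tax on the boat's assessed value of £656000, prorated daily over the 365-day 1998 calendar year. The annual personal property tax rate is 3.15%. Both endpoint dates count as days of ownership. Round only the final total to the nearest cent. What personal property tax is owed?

Days held (2 August – 7 November 1998): 98 out of 365
Tax = £656000 × 3.15% × 98/365 = £5548.1425

£5548.14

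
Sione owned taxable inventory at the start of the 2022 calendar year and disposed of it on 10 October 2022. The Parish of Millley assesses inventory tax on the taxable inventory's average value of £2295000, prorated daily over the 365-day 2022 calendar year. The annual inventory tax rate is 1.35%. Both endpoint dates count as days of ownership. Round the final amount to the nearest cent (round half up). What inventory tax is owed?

£24022.05

Days held (1 January – 10 October 2022): 283 out of 365
Tax = £2295000 × 1.35% × 283/365 = £24022.0479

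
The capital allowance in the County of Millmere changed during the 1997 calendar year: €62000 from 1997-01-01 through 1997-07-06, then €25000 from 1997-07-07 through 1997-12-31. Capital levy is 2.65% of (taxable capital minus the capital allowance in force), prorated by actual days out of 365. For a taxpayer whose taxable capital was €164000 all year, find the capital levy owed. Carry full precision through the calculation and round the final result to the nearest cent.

€3181.16

1997-01-01 to 1997-07-06: 187 days, exemption €62000 → (€164000 − €62000) × 2.65% × 187/365 = €1384.8247
1997-07-07 to 1997-12-31: 178 days, exemption €25000 → (€164000 − €25000) × 2.65% × 178/365 = €1796.3370
Total = €3181.1616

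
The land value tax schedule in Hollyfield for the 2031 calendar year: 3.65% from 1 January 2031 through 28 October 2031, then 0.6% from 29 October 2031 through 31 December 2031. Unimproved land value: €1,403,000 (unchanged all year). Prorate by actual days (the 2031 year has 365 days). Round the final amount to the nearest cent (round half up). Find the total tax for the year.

€43,706.33

1 January – 28 October 2031: 301 days at 3.65% → €1,403,000 × 3.65% × 301/365 = €42,230.3000
29 October – 31 December 2031: 64 days at 0.6% → €1,403,000 × 0.6% × 64/365 = €1,476.0329
Total = €43,706.3329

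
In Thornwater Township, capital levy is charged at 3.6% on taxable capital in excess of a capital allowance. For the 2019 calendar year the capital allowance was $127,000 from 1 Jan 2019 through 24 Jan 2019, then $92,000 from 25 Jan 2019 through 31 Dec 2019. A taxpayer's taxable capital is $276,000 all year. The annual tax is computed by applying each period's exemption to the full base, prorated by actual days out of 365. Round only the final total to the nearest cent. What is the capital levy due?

1 Jan – 24 Jan 2019: 24 days, exemption $127,000 → ($276,000 − $127,000) × 3.6% × 24/365 = $352.7014
25 Jan – 31 Dec 2019: 341 days, exemption $92,000 → ($276,000 − $92,000) × 3.6% × 341/365 = $6,188.4493
Total = $6,541.1507

$6,541.15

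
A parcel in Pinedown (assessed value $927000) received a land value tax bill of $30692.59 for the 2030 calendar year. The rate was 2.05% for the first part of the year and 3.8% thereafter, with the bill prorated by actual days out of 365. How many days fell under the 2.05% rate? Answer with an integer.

Let d = days at the first rate; then 365 − d days at the second rate.
$927000 × [2.05%·d + 3.8%·(365−d)] / 365 = $30692.59
Solving gives d = 102, so the new rate took effect on 13 April 2030.

102 days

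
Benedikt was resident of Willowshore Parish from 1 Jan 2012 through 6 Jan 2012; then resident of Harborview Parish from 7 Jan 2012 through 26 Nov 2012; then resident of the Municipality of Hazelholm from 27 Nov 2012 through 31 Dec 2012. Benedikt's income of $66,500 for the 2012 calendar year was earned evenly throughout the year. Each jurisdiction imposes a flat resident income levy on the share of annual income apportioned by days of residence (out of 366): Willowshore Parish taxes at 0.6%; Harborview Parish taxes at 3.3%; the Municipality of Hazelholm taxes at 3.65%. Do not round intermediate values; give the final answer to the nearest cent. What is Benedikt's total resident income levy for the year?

$2,187.32

Willowshore Parish, 1 Jan – 6 Jan 2012: 6 days → $66,500 × 0.6% × 6/366 = $6.5410
Harborview Parish, 7 Jan – 26 Nov 2012: 325 days → $66,500 × 3.3% × 325/366 = $1,948.6680
The Municipality of Hazelholm, 27 Nov – 31 Dec 2012: 35 days → $66,500 × 3.65% × 35/366 = $232.1141
Total = $2,187.3231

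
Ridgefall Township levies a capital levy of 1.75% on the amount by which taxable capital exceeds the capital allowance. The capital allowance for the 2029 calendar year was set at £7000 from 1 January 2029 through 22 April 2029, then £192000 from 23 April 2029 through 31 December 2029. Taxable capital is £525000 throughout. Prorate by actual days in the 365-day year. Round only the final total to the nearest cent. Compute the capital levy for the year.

£6820.92

1 January – 22 April 2029: 112 days, exemption £7000 → (£525000 − £7000) × 1.75% × 112/365 = £2781.5890
23 April – 31 December 2029: 253 days, exemption £192000 → (£525000 − £192000) × 1.75% × 253/365 = £4039.3356
Total = £6820.9247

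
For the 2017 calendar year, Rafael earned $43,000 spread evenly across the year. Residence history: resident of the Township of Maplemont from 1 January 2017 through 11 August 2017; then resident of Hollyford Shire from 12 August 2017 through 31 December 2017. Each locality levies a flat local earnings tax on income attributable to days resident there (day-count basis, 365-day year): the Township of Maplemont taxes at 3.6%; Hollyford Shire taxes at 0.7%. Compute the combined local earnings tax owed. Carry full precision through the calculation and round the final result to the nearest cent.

The Township of Maplemont, 1 January – 11 August 2017: 223 days → $43,000 × 3.6% × 223/365 = $945.7644
Hollyford Shire, 12 August – 31 December 2017: 142 days → $43,000 × 0.7% × 142/365 = $117.1014
Total = $1,062.8658

$1,062.87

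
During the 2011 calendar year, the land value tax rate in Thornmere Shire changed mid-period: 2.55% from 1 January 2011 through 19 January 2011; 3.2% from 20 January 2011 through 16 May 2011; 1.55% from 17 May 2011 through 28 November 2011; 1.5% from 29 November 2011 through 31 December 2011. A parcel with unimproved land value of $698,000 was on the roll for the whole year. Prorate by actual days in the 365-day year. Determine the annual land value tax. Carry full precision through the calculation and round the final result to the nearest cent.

$14,842.54

1 January – 19 January 2011: 19 days at 2.55% → $698,000 × 2.55% × 19/365 = $926.5233
20 January – 16 May 2011: 117 days at 3.2% → $698,000 × 3.2% × 117/365 = $7,159.7589
17 May – 28 November 2011: 196 days at 1.55% → $698,000 × 1.55% × 196/365 = $5,809.6548
29 November – 31 December 2011: 33 days at 1.5% → $698,000 × 1.5% × 33/365 = $946.6027
Total = $14,842.5397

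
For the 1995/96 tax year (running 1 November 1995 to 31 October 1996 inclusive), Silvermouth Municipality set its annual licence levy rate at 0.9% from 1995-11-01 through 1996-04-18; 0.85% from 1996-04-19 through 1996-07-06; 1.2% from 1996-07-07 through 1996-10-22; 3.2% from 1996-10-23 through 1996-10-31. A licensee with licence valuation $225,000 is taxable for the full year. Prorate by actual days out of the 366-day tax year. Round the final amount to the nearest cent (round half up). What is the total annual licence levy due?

$2,327.15

1995-11-01 to 1996-04-18: 170 days at 0.9% → $225,000 × 0.9% × 170/366 = $940.5738
1996-04-19 to 1996-07-06: 79 days at 0.85% → $225,000 × 0.85% × 79/366 = $412.8074
1996-07-07 to 1996-10-22: 108 days at 1.2% → $225,000 × 1.2% × 108/366 = $796.7213
1996-10-23 to 1996-10-31: 9 days at 3.2% → $225,000 × 3.2% × 9/366 = $177.0492
Total = $2,327.1516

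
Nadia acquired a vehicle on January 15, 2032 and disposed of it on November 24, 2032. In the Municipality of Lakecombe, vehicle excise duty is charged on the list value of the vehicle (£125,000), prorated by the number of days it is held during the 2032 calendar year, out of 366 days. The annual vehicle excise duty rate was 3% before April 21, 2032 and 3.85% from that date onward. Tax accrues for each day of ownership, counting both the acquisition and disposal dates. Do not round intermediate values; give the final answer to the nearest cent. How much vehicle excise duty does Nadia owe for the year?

January 15 – April 20, 2032: 97 days at 3% → £125,000 × 3% × 97/366 = £993.8525
April 21 – November 24, 2032: 218 days at 3.85% → £125,000 × 3.85% × 218/366 = £2,866.4617
Total = £3,860.3142

£3,860.31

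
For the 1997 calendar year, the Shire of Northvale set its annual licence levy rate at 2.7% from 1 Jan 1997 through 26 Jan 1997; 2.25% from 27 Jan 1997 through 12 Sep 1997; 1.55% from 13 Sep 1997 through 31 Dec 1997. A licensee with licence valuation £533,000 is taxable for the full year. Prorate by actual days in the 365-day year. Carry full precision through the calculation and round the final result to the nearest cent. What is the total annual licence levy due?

1 Jan – 26 Jan 1997: 26 days at 2.7% → £533,000 × 2.7% × 26/365 = £1,025.1123
27 Jan – 12 Sep 1997: 229 days at 2.25% → £533,000 × 2.25% × 229/365 = £7,524.0616
13 Sep – 31 Dec 1997: 110 days at 1.55% → £533,000 × 1.55% × 110/365 = £2,489.7671
Total = £11,038.9411

£11,038.94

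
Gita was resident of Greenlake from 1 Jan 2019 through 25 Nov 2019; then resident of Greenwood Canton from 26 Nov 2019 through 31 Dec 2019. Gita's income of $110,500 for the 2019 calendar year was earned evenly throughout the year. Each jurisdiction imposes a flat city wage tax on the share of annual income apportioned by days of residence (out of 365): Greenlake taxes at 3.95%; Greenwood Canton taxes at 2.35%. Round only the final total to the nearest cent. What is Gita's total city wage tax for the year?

$4,190.37

Greenlake, 1 Jan – 25 Nov 2019: 329 days → $110,500 × 3.95% × 329/365 = $3,934.2541
Greenwood Canton, 26 Nov – 31 Dec 2019: 36 days → $110,500 × 2.35% × 36/365 = $256.1178
Total = $4,190.3719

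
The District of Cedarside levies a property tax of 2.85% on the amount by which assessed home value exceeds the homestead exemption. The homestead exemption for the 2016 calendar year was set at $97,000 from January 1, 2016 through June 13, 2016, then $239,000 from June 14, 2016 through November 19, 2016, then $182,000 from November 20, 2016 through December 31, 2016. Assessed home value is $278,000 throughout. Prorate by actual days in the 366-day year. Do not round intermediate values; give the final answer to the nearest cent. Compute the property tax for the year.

$3,122.39

January 1 – June 13, 2016: 165 days, exemption $97,000 → ($278,000 − $97,000) × 2.85% × 165/366 = $2,325.5533
June 14 – November 19, 2016: 159 days, exemption $239,000 → ($278,000 − $239,000) × 2.85% × 159/366 = $482.8648
November 20 – December 31, 2016: 42 days, exemption $182,000 → ($278,000 − $182,000) × 2.85% × 42/366 = $313.9672
Total = $3,122.3852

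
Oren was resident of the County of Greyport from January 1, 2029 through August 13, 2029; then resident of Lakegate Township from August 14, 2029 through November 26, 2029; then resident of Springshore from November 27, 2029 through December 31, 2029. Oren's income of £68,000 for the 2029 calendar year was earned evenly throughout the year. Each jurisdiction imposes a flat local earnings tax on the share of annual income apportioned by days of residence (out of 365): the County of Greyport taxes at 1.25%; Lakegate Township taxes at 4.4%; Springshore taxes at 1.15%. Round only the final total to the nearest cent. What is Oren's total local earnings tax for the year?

£1,459.67

The County of Greyport, January 1 – August 13, 2029: 225 days → £68,000 × 1.25% × 225/365 = £523.9726
Lakegate Township, August 14 – November 26, 2029: 105 days → £68,000 × 4.4% × 105/365 = £860.7123
Springshore, November 27 – December 31, 2029: 35 days → £68,000 × 1.15% × 35/365 = £74.9863
Total = £1,459.6712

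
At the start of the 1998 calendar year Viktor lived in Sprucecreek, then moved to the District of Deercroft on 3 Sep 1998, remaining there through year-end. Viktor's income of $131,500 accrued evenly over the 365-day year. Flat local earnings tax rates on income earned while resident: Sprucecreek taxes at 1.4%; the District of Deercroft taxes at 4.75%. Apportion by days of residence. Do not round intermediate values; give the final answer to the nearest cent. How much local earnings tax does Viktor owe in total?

Sprucecreek, 1 Jan – 2 Sep 1998: 245 days → $131,500 × 1.4% × 245/365 = $1,235.7397
The District of Deercroft, 3 Sep – 31 Dec 1998: 120 days → $131,500 × 4.75% × 120/365 = $2,053.5616
Total = $3,289.3014

$3,289.30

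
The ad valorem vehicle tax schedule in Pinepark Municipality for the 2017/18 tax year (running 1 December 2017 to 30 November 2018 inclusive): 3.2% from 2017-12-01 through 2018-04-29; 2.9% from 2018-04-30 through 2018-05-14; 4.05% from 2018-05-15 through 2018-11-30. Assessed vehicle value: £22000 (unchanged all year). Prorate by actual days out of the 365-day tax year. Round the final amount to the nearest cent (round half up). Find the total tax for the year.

£803.75

2017-12-01 to 2018-04-29: 150 days at 3.2% → £22000 × 3.2% × 150/365 = £289.3151
2018-04-30 to 2018-05-14: 15 days at 2.9% → £22000 × 2.9% × 15/365 = £26.2192
2018-05-15 to 2018-11-30: 200 days at 4.05% → £22000 × 4.05% × 200/365 = £488.2192
Total = £803.7534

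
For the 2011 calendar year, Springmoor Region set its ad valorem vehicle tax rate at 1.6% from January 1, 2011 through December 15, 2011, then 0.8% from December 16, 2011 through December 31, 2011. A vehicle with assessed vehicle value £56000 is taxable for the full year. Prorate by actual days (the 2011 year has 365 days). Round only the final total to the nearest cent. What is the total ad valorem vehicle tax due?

£876.36

January 1 – December 15, 2011: 349 days at 1.6% → £56000 × 1.6% × 349/365 = £856.7233
December 16 – December 31, 2011: 16 days at 0.8% → £56000 × 0.8% × 16/365 = £19.6384
Total = £876.3616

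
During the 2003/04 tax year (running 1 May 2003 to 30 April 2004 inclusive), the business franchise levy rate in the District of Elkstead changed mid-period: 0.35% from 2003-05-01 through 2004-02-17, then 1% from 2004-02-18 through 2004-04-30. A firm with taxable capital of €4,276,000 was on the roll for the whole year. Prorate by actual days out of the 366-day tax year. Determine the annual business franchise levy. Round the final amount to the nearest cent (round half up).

€20,509.61

2003-05-01 to 2004-02-17: 293 days at 0.35% → €4,276,000 × 0.35% × 293/366 = €11,980.9781
2004-02-18 to 2004-04-30: 73 days at 1% → €4,276,000 × 1% × 73/366 = €8,528.6339
Total = €20,509.6120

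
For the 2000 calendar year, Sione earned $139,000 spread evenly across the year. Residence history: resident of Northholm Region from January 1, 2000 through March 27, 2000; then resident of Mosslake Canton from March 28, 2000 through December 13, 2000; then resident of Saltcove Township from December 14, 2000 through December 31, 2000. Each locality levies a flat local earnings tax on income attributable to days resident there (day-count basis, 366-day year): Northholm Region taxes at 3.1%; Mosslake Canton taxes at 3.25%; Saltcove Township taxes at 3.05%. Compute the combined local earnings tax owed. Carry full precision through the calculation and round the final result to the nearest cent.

$4,454.27

Northholm Region, January 1 – March 27, 2000: 87 days → $139,000 × 3.1% × 87/366 = $1,024.2705
Mosslake Canton, March 28 – December 13, 2000: 261 days → $139,000 × 3.25% × 261/366 = $3,221.4959
Saltcove Township, December 14 – December 31, 2000: 18 days → $139,000 × 3.05% × 18/366 = $208.5000
Total = $4,454.2664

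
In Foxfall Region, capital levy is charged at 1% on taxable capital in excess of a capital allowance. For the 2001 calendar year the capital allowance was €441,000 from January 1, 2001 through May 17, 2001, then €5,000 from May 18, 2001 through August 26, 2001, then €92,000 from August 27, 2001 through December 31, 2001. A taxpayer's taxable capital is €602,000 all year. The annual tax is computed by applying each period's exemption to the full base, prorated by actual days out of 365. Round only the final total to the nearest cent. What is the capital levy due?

January 1 – May 17, 2001: 137 days, exemption €441,000 → (€602,000 − €441,000) × 1% × 137/365 = €604.3014
May 18 – August 26, 2001: 101 days, exemption €5,000 → (€602,000 − €5,000) × 1% × 101/365 = €1,651.9726
August 27 – December 31, 2001: 127 days, exemption €92,000 → (€602,000 − €92,000) × 1% × 127/365 = €1,774.5205
Total = €4,030.7945

€4,030.79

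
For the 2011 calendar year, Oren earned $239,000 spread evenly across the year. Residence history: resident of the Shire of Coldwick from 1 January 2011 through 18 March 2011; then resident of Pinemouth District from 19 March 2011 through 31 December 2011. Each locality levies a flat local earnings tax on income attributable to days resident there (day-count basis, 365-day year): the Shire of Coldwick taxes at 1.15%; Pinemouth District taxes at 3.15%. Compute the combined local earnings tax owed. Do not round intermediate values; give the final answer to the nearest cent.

The Shire of Coldwick, 1 January – 18 March 2011: 77 days → $239,000 × 1.15% × 77/365 = $579.8205
Pinemouth District, 19 March – 31 December 2011: 288 days → $239,000 × 3.15% × 288/365 = $5,940.2959
Total = $6,520.1164

$6,520.12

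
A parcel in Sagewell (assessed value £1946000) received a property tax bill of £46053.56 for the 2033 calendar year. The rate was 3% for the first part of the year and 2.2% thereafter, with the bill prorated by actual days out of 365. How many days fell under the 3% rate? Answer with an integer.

Let d = days at the first rate; then 365 − d days at the second rate.
£1946000 × [3%·d + 2.2%·(365−d)] / 365 = £46053.56
Solving gives d = 76, so the new rate took effect on 18 Mar 2033.

76 days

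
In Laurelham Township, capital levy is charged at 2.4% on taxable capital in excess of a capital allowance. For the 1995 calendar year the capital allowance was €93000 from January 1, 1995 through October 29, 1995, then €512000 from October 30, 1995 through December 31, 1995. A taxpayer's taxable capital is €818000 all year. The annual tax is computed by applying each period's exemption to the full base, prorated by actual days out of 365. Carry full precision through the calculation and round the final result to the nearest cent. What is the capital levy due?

January 1 – October 29, 1995: 302 days, exemption €93000 → (€818000 − €93000) × 2.4% × 302/365 = €14396.7123
October 30 – December 31, 1995: 63 days, exemption €512000 → (€818000 − €512000) × 2.4% × 63/365 = €1267.5945
Total = €15664.3068

€15664.31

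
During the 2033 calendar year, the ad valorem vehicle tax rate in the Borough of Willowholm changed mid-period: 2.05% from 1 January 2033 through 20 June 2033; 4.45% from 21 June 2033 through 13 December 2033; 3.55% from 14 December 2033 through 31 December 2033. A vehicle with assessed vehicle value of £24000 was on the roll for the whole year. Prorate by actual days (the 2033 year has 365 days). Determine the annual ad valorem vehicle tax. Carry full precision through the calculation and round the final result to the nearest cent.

1 January – 20 June 2033: 171 days at 2.05% → £24000 × 2.05% × 171/365 = £230.4986
21 June – 13 December 2033: 176 days at 4.45% → £24000 × 4.45% × 176/365 = £514.9808
14 December – 31 December 2033: 18 days at 3.55% → £24000 × 3.55% × 18/365 = £42.0164
Total = £787.4959

£787.50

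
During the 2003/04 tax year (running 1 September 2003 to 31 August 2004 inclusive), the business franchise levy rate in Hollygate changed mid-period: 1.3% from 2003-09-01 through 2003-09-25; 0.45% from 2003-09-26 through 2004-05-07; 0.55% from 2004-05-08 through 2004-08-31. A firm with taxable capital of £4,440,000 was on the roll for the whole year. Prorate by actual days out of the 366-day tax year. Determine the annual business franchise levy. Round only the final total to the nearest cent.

£23,965.08

2003-09-01 to 2003-09-25: 25 days at 1.3% → £4,440,000 × 1.3% × 25/366 = £3,942.6230
2003-09-26 to 2004-05-07: 225 days at 0.45% → £4,440,000 × 0.45% × 225/366 = £12,282.7869
2004-05-08 to 2004-08-31: 116 days at 0.55% → £4,440,000 × 0.55% × 116/366 = £7,739.6721
Total = £23,965.0820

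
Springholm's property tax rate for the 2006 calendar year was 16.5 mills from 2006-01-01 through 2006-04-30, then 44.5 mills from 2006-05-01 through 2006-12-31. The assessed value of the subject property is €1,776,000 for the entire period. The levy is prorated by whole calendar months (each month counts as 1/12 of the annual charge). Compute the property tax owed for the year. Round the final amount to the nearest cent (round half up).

2006-01-01 to 2006-04-30: 4 months at 16.5 mills → €1,776,000 × 1.65% × 4/12 = €9,768.0000
2006-05-01 to 2006-12-31: 8 months at 44.5 mills → €1,776,000 × 4.45% × 8/12 = €52,688.0000
Total = €62,456.0000

€62,456.00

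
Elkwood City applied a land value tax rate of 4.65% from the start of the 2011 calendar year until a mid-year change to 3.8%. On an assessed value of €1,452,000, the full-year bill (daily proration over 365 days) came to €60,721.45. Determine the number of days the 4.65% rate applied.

164 days

Let d = days at the first rate; then 365 − d days at the second rate.
€1,452,000 × [4.65%·d + 3.8%·(365−d)] / 365 = €60,721.45
Solving gives d = 164, so the new rate took effect on 14 Jun 2011.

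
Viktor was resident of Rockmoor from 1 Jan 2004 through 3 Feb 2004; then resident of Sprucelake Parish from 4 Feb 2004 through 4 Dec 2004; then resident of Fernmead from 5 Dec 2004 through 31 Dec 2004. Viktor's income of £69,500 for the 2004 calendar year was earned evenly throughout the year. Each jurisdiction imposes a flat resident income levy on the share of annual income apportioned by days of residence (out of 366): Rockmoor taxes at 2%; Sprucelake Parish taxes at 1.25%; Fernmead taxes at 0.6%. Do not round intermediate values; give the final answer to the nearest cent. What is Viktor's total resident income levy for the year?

£883.85

Rockmoor, 1 Jan – 3 Feb 2004: 34 days → £69,500 × 2% × 34/366 = £129.1257
Sprucelake Parish, 4 Feb – 4 Dec 2004: 305 days → £69,500 × 1.25% × 305/366 = £723.9583
Fernmead, 5 Dec – 31 Dec 2004: 27 days → £69,500 × 0.6% × 27/366 = £30.7623
Total = £883.8463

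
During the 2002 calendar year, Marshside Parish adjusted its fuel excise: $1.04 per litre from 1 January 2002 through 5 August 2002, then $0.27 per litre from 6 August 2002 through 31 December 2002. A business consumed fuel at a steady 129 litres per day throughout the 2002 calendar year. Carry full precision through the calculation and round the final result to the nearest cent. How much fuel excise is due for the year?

1 January – 5 August 2002: 217 days × 129 litres/day = 27,993 litres at $1.04/litre → $29112.72
6 August – 31 December 2002: 148 days × 129 litres/day = 19,092 litres at $0.27/litre → $5154.84

$34267.56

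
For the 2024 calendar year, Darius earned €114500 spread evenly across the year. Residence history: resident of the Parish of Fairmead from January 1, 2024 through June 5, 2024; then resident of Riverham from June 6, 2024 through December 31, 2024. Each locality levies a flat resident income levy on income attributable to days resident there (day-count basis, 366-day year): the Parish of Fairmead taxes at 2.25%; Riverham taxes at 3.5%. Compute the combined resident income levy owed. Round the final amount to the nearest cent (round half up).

The Parish of Fairmead, January 1 – June 5, 2024: 157 days → €114500 × 2.25% × 157/366 = €1105.1127
Riverham, June 6 – December 31, 2024: 209 days → €114500 × 3.5% × 209/366 = €2288.4358
Total = €3393.5485

€3393.55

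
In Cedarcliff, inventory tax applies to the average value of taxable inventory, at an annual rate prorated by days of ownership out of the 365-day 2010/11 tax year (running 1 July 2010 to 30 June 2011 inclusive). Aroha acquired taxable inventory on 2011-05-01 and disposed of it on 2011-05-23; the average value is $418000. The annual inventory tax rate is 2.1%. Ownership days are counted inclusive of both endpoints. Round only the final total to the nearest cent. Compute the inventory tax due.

$553.13

Days held (2011-05-01 to 2011-05-23): 23 out of 365
Tax = $418000 × 2.1% × 23/365 = $553.1342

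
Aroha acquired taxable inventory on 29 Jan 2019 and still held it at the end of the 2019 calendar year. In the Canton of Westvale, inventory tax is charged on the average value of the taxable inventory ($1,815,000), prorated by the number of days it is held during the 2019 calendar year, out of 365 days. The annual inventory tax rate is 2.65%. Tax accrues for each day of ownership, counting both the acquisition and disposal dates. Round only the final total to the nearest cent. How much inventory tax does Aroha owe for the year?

$44,407.83

Days held (29 Jan – 31 Dec 2019): 337 out of 365
Tax = $1,815,000 × 2.65% × 337/365 = $44,407.8288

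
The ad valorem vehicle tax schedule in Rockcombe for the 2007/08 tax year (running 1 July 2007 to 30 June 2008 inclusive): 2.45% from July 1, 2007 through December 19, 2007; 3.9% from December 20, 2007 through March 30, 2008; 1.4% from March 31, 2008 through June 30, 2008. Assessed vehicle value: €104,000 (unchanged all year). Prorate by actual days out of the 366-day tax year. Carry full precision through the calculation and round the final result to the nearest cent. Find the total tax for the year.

July 1 – December 19, 2007: 172 days at 2.45% → €104,000 × 2.45% × 172/366 = €1,197.4208
December 20, 2007 – March 30, 2008: 102 days at 3.9% → €104,000 × 3.9% × 102/366 = €1,130.3607
March 31 – June 30, 2008: 92 days at 1.4% → €104,000 × 1.4% × 92/366 = €365.9891
Total = €2,693.7705

€2,693.77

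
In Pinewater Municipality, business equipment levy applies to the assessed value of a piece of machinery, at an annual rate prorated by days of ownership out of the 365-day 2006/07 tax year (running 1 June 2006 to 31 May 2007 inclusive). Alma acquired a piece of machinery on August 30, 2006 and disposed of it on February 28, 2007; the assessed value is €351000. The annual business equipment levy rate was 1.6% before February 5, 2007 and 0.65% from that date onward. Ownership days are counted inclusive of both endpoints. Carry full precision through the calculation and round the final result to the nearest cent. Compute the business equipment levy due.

€2596.44

August 30, 2006 – February 4, 2007: 159 days at 1.6% → €351000 × 1.6% × 159/365 = €2446.4219
February 5 – February 28, 2007: 24 days at 0.65% → €351000 × 0.65% × 24/365 = €150.0164
Total = €2596.4384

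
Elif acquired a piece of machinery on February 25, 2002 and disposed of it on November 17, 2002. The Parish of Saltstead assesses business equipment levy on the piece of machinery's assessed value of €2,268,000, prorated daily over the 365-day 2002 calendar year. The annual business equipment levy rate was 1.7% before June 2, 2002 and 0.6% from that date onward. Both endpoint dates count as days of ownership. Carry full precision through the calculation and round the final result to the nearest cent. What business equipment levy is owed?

February 25 – June 1, 2002: 97 days at 1.7% → €2,268,000 × 1.7% × 97/365 = €10,246.3890
June 2 – November 17, 2002: 169 days at 0.6% → €2,268,000 × 0.6% × 169/365 = €6,300.6904
Total = €16,547.0795

€16,547.08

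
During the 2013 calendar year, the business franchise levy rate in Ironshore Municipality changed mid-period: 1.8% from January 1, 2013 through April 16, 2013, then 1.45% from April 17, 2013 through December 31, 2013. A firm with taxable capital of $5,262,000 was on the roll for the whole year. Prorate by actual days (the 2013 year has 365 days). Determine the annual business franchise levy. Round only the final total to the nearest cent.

$81,647.50

January 1 – April 16, 2013: 106 days at 1.8% → $5,262,000 × 1.8% × 106/365 = $27,506.5644
April 17 – December 31, 2013: 259 days at 1.45% → $5,262,000 × 1.45% × 259/365 = $54,140.9342
Total = $81,647.4986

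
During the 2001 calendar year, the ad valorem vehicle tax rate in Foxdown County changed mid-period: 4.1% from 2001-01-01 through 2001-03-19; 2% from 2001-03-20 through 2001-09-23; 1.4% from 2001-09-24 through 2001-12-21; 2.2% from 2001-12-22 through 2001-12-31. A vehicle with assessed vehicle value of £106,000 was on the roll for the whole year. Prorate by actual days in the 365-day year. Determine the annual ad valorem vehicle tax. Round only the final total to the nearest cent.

£2,446.42

2001-01-01 to 2001-03-19: 78 days at 4.1% → £106,000 × 4.1% × 78/365 = £928.7342
2001-03-20 to 2001-09-23: 188 days at 2% → £106,000 × 2% × 188/365 = £1,091.9452
2001-09-24 to 2001-12-21: 89 days at 1.4% → £106,000 × 1.4% × 89/365 = £361.8521
2001-12-22 to 2001-12-31: 10 days at 2.2% → £106,000 × 2.2% × 10/365 = £63.8904
Total = £2,446.4219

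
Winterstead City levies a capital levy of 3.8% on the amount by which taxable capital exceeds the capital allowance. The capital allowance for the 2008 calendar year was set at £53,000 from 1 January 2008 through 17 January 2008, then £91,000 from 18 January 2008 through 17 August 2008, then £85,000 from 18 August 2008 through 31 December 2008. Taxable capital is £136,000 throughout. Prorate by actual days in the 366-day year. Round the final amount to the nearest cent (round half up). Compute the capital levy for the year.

1 January – 17 January 2008: 17 days, exemption £53,000 → (£136,000 − £53,000) × 3.8% × 17/366 = £146.4973
18 January – 17 August 2008: 213 days, exemption £91,000 → (£136,000 − £91,000) × 3.8% × 213/366 = £995.1639
18 August – 31 December 2008: 136 days, exemption £85,000 → (£136,000 − £85,000) × 3.8% × 136/366 = £720.1311
Total = £1,861.7923

£1,861.79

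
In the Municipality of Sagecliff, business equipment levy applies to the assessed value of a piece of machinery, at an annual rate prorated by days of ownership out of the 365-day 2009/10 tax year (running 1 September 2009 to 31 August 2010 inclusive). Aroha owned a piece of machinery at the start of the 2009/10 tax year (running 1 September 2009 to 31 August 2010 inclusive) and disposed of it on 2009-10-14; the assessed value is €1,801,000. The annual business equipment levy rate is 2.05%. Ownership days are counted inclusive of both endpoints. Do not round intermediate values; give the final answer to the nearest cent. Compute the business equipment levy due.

€4,450.69

Days held (2009-09-01 to 2009-10-14): 44 out of 365
Tax = €1,801,000 × 2.05% × 44/365 = €4,450.6904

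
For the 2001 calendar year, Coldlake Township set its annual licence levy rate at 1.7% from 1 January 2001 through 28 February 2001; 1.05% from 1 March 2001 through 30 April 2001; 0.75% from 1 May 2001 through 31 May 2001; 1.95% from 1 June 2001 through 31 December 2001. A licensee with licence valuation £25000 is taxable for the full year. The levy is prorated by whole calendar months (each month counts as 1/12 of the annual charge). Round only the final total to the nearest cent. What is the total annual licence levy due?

£414.58

1 January – 28 February 2001: 2 months at 1.7% → £25000 × 1.7% × 2/12 = £70.8333
1 March – 30 April 2001: 2 months at 1.05% → £25000 × 1.05% × 2/12 = £43.7500
1 May – 31 May 2001: 1 month at 0.75% → £25000 × 0.75% × 1/12 = £15.6250
1 June – 31 December 2001: 7 months at 1.95% → £25000 × 1.95% × 7/12 = £284.3750
Total = £414.5833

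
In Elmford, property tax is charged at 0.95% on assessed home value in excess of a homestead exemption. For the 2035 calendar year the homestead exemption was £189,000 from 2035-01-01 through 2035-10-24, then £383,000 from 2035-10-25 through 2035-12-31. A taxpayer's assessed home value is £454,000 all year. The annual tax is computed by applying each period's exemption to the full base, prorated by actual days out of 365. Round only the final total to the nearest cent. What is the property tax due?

2035-01-01 to 2035-10-24: 297 days, exemption £189,000 → (£454,000 − £189,000) × 0.95% × 297/365 = £2,048.4863
2035-10-25 to 2035-12-31: 68 days, exemption £383,000 → (£454,000 − £383,000) × 0.95% × 68/365 = £125.6603
Total = £2,174.1466

£2,174.15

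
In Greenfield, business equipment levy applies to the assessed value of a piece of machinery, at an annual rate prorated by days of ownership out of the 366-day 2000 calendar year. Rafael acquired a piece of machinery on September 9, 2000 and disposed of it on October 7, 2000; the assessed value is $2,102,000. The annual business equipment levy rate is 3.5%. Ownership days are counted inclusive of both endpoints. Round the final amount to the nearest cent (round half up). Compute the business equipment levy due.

$5,829.32

Days held (September 9 – October 7, 2000): 29 out of 366
Tax = $2,102,000 × 3.5% × 29/366 = $5,829.3169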